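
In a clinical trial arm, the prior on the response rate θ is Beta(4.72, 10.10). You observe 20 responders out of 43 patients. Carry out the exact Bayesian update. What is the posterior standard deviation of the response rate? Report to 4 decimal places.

0.0645

The Beta prior is conjugate to a Binomial/Bernoulli likelihood; the update adds successes to α and failures to β.
Posterior: Beta(α+k, β+n−k) = Beta(4.72+20, 10.10+23) = Beta(24.72, 33.10).
Var = αβ/((α+β)²(α+β+1)) = 24.72·33.10/(57.82²·58.82) = 0.00416098; SD = √0.00416098 = 0.0645.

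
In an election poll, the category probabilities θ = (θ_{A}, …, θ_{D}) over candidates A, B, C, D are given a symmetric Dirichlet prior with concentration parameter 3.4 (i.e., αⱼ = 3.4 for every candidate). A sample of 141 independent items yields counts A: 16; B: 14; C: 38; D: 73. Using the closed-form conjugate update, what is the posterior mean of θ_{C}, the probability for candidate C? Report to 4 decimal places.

0.2678

The Dirichlet prior is conjugate to the Multinomial likelihood: each posterior αⱼ = prior αⱼ + observed count nⱼ.
Posterior concentration: (19.4, 17.4, 41.4, 76.4), total = 154.6.
E[θ_{C}|data] = α_{C}/Σα = 41.4/154.6 = 0.2678.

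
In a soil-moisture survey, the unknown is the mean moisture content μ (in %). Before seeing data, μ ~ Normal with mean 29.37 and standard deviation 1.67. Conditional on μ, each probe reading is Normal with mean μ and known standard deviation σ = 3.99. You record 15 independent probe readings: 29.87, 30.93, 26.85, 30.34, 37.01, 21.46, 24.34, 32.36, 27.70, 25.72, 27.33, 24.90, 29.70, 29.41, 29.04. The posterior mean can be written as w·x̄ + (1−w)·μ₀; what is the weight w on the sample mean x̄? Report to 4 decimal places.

For Normal data with known variance σ², a Normal(μ₀, σ₀²) prior on μ is conjugate. Posterior precision = 1/σ₀² + n/σ²; posterior mean is the precision-weighted average of μ₀ and x̄.
σ₀² = 1.67² = 2.7889, σ² = 3.99² = 15.9201. Prior precision 1/σ₀² = 1/2.7889; data precision n/σ² = 15/15.9201.
w = (n/σ²)/(1/σ₀² + n/σ²) = n·σ₀²/(σ² + n·σ₀²) = 15·2.7889/(15.9201 + 15·2.7889) = 41.8335/57.7536 = 0.7243.

0.7243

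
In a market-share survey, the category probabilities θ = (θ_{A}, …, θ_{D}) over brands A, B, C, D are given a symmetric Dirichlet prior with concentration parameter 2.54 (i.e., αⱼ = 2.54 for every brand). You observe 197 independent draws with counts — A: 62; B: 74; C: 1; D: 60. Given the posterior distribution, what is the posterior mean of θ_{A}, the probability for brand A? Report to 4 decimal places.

0.3115

The Dirichlet prior is conjugate to the Multinomial likelihood: each posterior αⱼ = prior αⱼ + observed count nⱼ.
Posterior concentration: (64.54, 76.54, 3.54, 62.54), total = 207.16.
E[θ_{A}|data] = α_{A}/Σα = 64.54/207.16 = 0.3115.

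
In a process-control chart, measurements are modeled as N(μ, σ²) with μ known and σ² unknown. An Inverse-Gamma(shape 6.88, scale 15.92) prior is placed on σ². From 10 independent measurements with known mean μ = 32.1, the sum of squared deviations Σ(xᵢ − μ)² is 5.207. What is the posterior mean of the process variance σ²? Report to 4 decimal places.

1.7025

With known mean μ and an Inverse-Gamma(α, β) prior on σ², the Normal likelihood is conjugate: posterior is Inv-Gamma(α + n/2, β + Σ(xᵢ−μ)²/2).
Posterior: Inv-Gamma(6.88 + 10/2, 15.92 + 5.207/2) = Inv-Gamma(11.88, 18.5235).
E[σ²|data] = β/(α−1) = 18.5235/10.88 = 1.7025.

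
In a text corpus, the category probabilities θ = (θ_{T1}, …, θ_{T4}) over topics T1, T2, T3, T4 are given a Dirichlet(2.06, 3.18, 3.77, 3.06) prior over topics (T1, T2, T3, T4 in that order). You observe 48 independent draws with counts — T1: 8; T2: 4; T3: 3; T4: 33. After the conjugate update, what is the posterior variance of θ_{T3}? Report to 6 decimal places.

The Dirichlet prior is conjugate to the Multinomial likelihood: each posterior αⱼ = prior αⱼ + observed count nⱼ.
Posterior concentration: (10.06, 7.18, 6.77, 36.06), total = 60.07.
Var[θ_j] = α_j(Σα−α_j)/((Σα)²(Σα+1)) = 6.77·53.30/(60.07²·61.07) = 0.001637.

0.001637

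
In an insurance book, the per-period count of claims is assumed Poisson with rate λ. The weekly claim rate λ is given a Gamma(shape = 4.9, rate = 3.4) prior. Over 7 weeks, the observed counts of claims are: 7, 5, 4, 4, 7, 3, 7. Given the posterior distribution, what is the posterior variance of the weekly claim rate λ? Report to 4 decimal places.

0.3874

With a Gamma(shape α, rate β) prior, the Poisson likelihood is conjugate: the posterior is Gamma(α + ΣXᵢ, β + n).
Sum of counts S = 37 over n = 7 weeks.
Posterior: Gamma(α+S, β+n) = Gamma(4.9+37, 3.4+7) = Gamma(41.9, 10.4).
Var = α/β² = 41.9/10.4² = 0.3874.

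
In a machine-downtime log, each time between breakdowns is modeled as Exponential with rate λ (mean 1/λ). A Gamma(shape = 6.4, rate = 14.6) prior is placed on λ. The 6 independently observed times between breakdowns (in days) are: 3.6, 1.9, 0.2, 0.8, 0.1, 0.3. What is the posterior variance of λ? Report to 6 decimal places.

0.026825

With a Gamma(shape α, rate β) prior on the exponential rate λ, the posterior after n observations with total T = Σxᵢ is Gamma(α+n, β+T).
Sum of observations T = 6.9 days; n = 6.
Posterior: Gamma(6.4+6, 14.6+6.9) = Gamma(12.4, 21.5).
Var = α/β² = 0.026825.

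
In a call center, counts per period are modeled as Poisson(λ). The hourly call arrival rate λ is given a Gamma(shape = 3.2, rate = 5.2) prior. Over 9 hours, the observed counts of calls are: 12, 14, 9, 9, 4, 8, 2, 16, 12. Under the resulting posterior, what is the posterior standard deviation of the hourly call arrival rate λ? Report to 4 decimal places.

With a Gamma(shape α, rate β) prior, the Poisson likelihood is conjugate: the posterior is Gamma(α + ΣXᵢ, β + n).
Sum of counts S = 86 over n = 9 hours.
Posterior: Gamma(α+S, β+n) = Gamma(3.2+86, 5.2+9) = Gamma(89.2, 14.2).
SD = √α/β = √89.2/14.2 = 0.6651.

0.6651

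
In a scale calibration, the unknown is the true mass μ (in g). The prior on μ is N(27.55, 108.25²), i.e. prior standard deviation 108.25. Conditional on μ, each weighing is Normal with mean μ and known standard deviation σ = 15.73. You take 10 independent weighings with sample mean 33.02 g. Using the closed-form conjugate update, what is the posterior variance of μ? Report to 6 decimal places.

24.691153

For Normal data with known variance σ², a Normal(μ₀, σ₀²) prior on μ is conjugate. Posterior precision = 1/σ₀² + n/σ²; posterior mean is the precision-weighted average of μ₀ and x̄.
σ₀² = 108.25² = 11718.0625, σ² = 15.73² = 247.4329; σ² + n·σ₀² = 247.4329 + 10·11718.0625 = 117428.0579.
Posterior precision = 1/σ₀² + n/σ² = 1/11718.0625 + 10/247.4329 = (σ² + n·σ₀²)/(σ₀²σ²) = 117428.0579/(11718.0625·247.4329); posterior variance σₙ² = σ₀²σ²/(σ² + n·σ₀²) = 11718.0625·247.4329/117428.0579 = 24.691153.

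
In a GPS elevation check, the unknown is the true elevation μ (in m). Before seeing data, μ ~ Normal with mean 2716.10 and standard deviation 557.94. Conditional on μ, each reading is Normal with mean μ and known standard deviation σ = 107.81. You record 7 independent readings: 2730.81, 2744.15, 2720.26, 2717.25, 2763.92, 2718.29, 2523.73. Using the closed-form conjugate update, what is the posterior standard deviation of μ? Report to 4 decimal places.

40.6401

For Normal data with known variance σ², a Normal(μ₀, σ₀²) prior on μ is conjugate. Posterior precision = 1/σ₀² + n/σ²; posterior mean is the precision-weighted average of μ₀ and x̄.
σ₀² = 557.94² = 311297.0436, σ² = 107.81² = 11622.9961; σ² + n·σ₀² = 11622.9961 + 7·311297.0436 = 2190702.3013.
Posterior precision = 1/σ₀² + n/σ² = 1/311297.0436 + 7/11622.9961 = (σ² + n·σ₀²)/(σ₀²σ²) = 2190702.3013/(311297.0436·11622.9961); posterior variance σₙ² = σ₀²σ²/(σ² + n·σ₀²) = 311297.0436·11622.9961/2190702.3013 = 1651.618443.
Posterior SD = √σₙ² = √(311297.0436·11622.9961/2190702.3013) = 40.6401.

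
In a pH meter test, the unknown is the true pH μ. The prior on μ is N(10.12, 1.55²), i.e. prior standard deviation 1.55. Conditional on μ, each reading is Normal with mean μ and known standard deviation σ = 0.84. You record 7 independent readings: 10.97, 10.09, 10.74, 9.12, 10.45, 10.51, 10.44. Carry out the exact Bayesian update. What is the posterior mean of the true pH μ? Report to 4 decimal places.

10.3229

For Normal data with known variance σ², a Normal(μ₀, σ₀²) prior on μ is conjugate. Posterior precision = 1/σ₀² + n/σ²; posterior mean is the precision-weighted average of μ₀ and x̄.
Σxᵢ = 10.97 + 10.09 + 10.74 + 9.12 + 10.45 + 10.51 + 10.44 = 72.32, so n·x̄ = 72.32.
σ₀² = 1.55² = 2.4025, σ² = 0.84² = 0.7056; σ² + n·σ₀² = 0.7056 + 7·2.4025 = 17.5231.
Posterior mean = (μ₀/σ₀² + n·x̄/σ²)/(1/σ₀² + n/σ²) = (σ²·μ₀ + σ₀²·n·x̄)/(σ² + n·σ₀²) = (0.7056·10.12 + 2.4025·72.32)/17.5231 = 180.889472/17.5231 = 10.3229.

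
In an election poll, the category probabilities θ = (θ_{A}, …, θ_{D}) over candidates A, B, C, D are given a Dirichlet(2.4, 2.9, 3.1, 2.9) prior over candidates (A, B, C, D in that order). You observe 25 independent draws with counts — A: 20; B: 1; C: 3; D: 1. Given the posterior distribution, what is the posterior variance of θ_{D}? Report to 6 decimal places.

The Dirichlet prior is conjugate to the Multinomial likelihood: each posterior αⱼ = prior αⱼ + observed count nⱼ.
Posterior concentration: (22.4, 3.9, 6.1, 3.9), total = 36.3.
Var[θ_j] = α_j(Σα−α_j)/((Σα)²(Σα+1)) = 3.9·32.4/(36.3²·37.3) = 0.002571.

0.002571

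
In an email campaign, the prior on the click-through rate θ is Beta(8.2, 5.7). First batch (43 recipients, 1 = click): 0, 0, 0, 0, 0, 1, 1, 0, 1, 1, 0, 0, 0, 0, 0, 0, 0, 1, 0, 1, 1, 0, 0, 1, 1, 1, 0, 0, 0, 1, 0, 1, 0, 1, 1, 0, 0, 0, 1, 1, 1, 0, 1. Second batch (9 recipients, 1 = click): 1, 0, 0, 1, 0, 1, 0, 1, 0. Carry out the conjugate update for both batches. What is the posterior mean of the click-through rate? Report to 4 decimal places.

The Beta prior is conjugate to a Binomial/Bernoulli likelihood; the update adds successes to α and failures to β.
After batch 1: Beta(8.2+18, 5.7+25) = Beta(26.2, 30.7).
After batch 2: Beta(26.2+4, 30.7+5) = Beta(30.2, 35.7).
Posterior mean = α/(α+β) = 30.2/65.9 = 0.4583.

0.4583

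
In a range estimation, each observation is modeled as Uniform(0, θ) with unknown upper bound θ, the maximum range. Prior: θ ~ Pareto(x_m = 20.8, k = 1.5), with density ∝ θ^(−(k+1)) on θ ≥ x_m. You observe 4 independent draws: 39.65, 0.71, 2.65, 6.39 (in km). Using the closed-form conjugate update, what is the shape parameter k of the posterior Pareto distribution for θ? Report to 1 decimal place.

A Pareto(scale x_m, shape k) prior on the upper bound θ of Uniform(0, θ) is conjugate: posterior is Pareto(max(x_m, max xᵢ), k + n).
Sample maximum = 39.65; prior scale x_m = 20.8 → posterior scale = max = 39.65.
Posterior shape = 1.5 + 4 = 5.5.
Posterior shape k = 5.5.

5.5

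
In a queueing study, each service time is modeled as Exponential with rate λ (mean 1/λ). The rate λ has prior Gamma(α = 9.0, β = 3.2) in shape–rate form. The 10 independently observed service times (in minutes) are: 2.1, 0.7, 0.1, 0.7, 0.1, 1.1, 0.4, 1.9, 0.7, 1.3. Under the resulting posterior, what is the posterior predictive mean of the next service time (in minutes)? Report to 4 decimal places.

0.6833

With a Gamma(shape α, rate β) prior on the exponential rate λ, the posterior after n observations with total T = Σxᵢ is Gamma(α+n, β+T).
Sum of observations T = 9.1 minutes; n = 10.
Posterior: Gamma(9.0+10, 3.2+9.1) = Gamma(19.0, 12.3).
The predictive distribution for the next observation is Lomax; its mean is β/(α−1) = 12.3/18.0 = 0.6833.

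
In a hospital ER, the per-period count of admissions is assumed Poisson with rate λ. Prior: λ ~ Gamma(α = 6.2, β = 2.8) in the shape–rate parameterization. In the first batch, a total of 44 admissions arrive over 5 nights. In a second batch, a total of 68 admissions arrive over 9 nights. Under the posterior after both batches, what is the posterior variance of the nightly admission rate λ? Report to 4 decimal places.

With a Gamma(shape α, rate β) prior, the Poisson likelihood is conjugate: the posterior is Gamma(α + ΣXᵢ, β + n).
After batch 1: Gamma(α+S, β+n) = Gamma(6.2+44, 2.8+5) = Gamma(50.2, 7.8).
After batch 2: Gamma(α+S, β+n) = Gamma(50.2+68, 7.8+9) = Gamma(118.2, 16.8).
Var = α/β² = 118.2/16.8² = 0.4188.

0.4188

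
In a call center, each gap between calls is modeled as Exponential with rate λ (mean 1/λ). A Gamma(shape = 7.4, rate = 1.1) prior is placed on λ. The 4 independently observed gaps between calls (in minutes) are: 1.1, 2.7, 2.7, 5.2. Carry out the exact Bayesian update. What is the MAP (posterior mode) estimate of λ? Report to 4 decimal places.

0.8125

With a Gamma(shape α, rate β) prior on the exponential rate λ, the posterior after n observations with total T = Σxᵢ is Gamma(α+n, β+T).
Sum of observations T = 11.7 minutes; n = 4.
Posterior: Gamma(7.4+4, 1.1+11.7) = Gamma(11.4, 12.8).
Mode = (α−1)/β = 0.8125.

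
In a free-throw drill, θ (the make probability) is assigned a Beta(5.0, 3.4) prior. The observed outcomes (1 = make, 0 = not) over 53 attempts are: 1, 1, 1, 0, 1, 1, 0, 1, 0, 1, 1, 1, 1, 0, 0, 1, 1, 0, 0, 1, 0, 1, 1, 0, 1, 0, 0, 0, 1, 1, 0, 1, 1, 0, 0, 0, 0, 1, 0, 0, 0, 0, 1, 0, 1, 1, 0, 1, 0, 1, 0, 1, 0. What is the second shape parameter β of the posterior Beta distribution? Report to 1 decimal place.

29.4

The Beta prior is conjugate to a Binomial/Bernoulli likelihood; the update adds successes to α and failures to β.
Posterior: Beta(α+k, β+n−k) = Beta(5.0+27, 3.4+26) = Beta(32.0, 29.4).
Posterior β = 29.4.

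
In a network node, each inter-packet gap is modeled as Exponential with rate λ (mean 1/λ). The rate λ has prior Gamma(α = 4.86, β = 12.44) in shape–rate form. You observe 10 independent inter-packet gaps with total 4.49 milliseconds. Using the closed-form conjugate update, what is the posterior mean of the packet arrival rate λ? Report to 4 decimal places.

With a Gamma(shape α, rate β) prior on the exponential rate λ, the posterior after n observations with total T = Σxᵢ is Gamma(α+n, β+T).
Posterior: Gamma(4.86+10, 12.44+4.49) = Gamma(14.86, 16.93).
Posterior mean of λ = α/β = 14.86/16.93 = 0.8777.

0.8777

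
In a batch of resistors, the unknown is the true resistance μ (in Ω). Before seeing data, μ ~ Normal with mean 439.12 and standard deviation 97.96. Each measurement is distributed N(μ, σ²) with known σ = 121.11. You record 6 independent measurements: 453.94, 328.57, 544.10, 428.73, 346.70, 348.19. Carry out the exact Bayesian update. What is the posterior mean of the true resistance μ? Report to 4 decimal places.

414.6144

For Normal data with known variance σ², a Normal(μ₀, σ₀²) prior on μ is conjugate. Posterior precision = 1/σ₀² + n/σ²; posterior mean is the precision-weighted average of μ₀ and x̄.
Σxᵢ = 453.94 + 328.57 + 544.10 + 428.73 + 346.70 + 348.19 = 2450.23, so n·x̄ = 2450.23.
σ₀² = 97.96² = 9596.1616, σ² = 121.11² = 14667.6321; σ² + n·σ₀² = 14667.6321 + 6·9596.1616 = 72244.6017.
Posterior mean = (μ₀/σ₀² + n·x̄/σ²)/(1/σ₀² + n/σ²) = (σ²·μ₀ + σ₀²·n·x̄)/(σ² + n·σ₀²) = (14667.6321·439.12 + 9596.1616·2450.23)/72244.6017 = 29953653.64492/72244.6017 = 414.6144.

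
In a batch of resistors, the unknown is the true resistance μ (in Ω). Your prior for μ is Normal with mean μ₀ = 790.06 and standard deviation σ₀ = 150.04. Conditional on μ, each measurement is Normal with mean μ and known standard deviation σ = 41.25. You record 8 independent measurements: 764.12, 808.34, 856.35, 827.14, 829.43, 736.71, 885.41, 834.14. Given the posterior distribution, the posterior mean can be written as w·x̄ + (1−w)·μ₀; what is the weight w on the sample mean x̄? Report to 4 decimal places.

0.9906

For Normal data with known variance σ², a Normal(μ₀, σ₀²) prior on μ is conjugate. Posterior precision = 1/σ₀² + n/σ²; posterior mean is the precision-weighted average of μ₀ and x̄.
σ₀² = 150.04² = 22512.0016, σ² = 41.25² = 1701.5625. Prior precision 1/σ₀² = 1/22512.0016; data precision n/σ² = 8/1701.5625.
w = (n/σ²)/(1/σ₀² + n/σ²) = n·σ₀²/(σ² + n·σ₀²) = 8·22512.0016/(1701.5625 + 8·22512.0016) = 180096.0128/181797.5753 = 0.9906.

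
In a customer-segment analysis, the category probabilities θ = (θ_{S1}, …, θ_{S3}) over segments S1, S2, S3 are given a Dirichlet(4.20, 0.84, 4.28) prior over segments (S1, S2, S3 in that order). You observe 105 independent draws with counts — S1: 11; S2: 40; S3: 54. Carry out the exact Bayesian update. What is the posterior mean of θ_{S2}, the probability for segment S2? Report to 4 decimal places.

0.3572

The Dirichlet prior is conjugate to the Multinomial likelihood: each posterior αⱼ = prior αⱼ + observed count nⱼ.
Posterior concentration: (15.20, 40.84, 58.28), total = 114.32.
E[θ_{S2}|data] = α_{S2}/Σα = 40.84/114.32 = 0.3572.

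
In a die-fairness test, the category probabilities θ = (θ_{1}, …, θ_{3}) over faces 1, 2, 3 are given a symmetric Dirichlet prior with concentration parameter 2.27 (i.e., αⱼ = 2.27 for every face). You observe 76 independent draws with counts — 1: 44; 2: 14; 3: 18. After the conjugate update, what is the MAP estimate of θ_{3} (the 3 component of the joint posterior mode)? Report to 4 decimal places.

The Dirichlet prior is conjugate to the Multinomial likelihood: each posterior αⱼ = prior αⱼ + observed count nⱼ.
Posterior concentration: (46.27, 16.27, 20.27), total = 82.81.
Joint mode component: (α_{3}−1)/(Σα−K) = 19.27/79.81 = 0.2414.

0.2414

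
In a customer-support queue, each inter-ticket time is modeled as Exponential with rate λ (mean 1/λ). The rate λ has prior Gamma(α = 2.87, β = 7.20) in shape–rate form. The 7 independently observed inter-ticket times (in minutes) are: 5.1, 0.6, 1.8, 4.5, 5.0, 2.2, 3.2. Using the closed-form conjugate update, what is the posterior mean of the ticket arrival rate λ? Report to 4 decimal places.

With a Gamma(shape α, rate β) prior on the exponential rate λ, the posterior after n observations with total T = Σxᵢ is Gamma(α+n, β+T).
Sum of observations T = 22.4 minutes; n = 7.
Posterior: Gamma(2.87+7, 7.20+22.4) = Gamma(9.87, 29.60).
Posterior mean of λ = α/β = 9.87/29.60 = 0.3334.

0.3334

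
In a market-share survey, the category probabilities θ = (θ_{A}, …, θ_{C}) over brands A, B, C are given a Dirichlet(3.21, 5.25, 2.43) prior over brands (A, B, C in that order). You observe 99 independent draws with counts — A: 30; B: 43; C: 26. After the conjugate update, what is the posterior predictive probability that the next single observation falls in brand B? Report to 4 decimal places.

0.4391

The Dirichlet prior is conjugate to the Multinomial likelihood: each posterior αⱼ = prior αⱼ + observed count nⱼ.
Posterior concentration: (33.21, 48.25, 28.43), total = 109.89.
P(next = B | data) = α_{B}/Σα = 0.4391.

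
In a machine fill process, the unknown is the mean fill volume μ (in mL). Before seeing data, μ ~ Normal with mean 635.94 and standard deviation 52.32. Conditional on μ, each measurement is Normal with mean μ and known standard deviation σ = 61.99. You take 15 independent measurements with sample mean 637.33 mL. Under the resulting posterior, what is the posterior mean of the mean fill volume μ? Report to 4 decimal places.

637.2110

For Normal data with known variance σ², a Normal(μ₀, σ₀²) prior on μ is conjugate. Posterior precision = 1/σ₀² + n/σ²; posterior mean is the precision-weighted average of μ₀ and x̄.
n·x̄ = 15·637.33 = 9559.95.
σ₀² = 52.32² = 2737.3824, σ² = 61.99² = 3842.7601; σ² + n·σ₀² = 3842.7601 + 15·2737.3824 = 44903.4961.
Posterior mean = (μ₀/σ₀² + n·x̄/σ²)/(1/σ₀² + n/σ²) = (σ²·μ₀ + σ₀²·n·x̄)/(σ² + n·σ₀²) = (3842.7601·635.94 + 2737.3824·9559.95)/44903.4961 = 28613003.732874/44903.4961 = 637.2110.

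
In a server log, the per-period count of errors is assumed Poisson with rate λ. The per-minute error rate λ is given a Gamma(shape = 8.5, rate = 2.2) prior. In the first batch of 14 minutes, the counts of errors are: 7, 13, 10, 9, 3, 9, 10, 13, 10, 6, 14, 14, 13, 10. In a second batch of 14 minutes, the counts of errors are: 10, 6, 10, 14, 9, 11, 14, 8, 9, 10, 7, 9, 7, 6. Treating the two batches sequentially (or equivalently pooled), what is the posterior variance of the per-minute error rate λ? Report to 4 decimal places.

With a Gamma(shape α, rate β) prior, the Poisson likelihood is conjugate: the posterior is Gamma(α + ΣXᵢ, β + n).
Batch 1: sum of counts S = 141 over n = 14 minutes.
After batch 1: Gamma(α+S, β+n) = Gamma(8.5+141, 2.2+14) = Gamma(149.5, 16.2).
Batch 2: sum of counts S = 130 over n = 14 minutes.
After batch 2: Gamma(α+S, β+n) = Gamma(149.5+130, 16.2+14) = Gamma(279.5, 30.2).
Var = α/β² = 279.5/30.2² = 0.3065.

0.3065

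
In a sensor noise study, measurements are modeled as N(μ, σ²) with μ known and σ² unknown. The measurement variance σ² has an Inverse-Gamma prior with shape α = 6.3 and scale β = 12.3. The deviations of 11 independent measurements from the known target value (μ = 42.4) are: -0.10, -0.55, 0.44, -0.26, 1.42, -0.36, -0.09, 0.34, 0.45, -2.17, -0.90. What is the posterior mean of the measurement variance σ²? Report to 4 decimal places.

With known mean μ and an Inverse-Gamma(α, β) prior on σ², the Normal likelihood is conjugate: posterior is Inv-Gamma(α + n/2, β + Σ(xᵢ−μ)²/2).
Σ(xᵢ−μ)² = (-0.10)² + (-0.55)² + (0.44)² + (-0.26)² + (1.42)² + (-0.36)² + (-0.09)² + (0.34)² + (0.45)² + (-2.17)² + (-0.90)² = 8.5648.
Posterior: Inv-Gamma(6.3 + 11/2, 12.3 + 8.5648/2) = Inv-Gamma(11.80, 16.58240).
E[σ²|data] = β/(α−1) = 16.58240/10.80 = 1.5354.

1.5354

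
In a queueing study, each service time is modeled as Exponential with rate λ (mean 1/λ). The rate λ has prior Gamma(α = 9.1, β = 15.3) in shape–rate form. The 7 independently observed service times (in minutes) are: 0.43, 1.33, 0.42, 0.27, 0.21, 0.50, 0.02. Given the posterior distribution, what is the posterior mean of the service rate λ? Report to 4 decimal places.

0.8712

With a Gamma(shape α, rate β) prior on the exponential rate λ, the posterior after n observations with total T = Σxᵢ is Gamma(α+n, β+T).
Sum of observations T = 3.18 minutes; n = 7.
Posterior: Gamma(9.1+7, 15.3+3.18) = Gamma(16.1, 18.48).
Posterior mean of λ = α/β = 16.1/18.48 = 0.8712.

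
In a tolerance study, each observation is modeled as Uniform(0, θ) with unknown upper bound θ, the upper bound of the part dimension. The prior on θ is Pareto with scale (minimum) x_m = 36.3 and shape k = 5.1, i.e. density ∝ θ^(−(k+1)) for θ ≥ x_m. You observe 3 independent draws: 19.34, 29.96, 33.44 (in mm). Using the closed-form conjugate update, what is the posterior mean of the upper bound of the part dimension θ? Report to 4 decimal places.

41.4127

A Pareto(scale x_m, shape k) prior on the upper bound θ of Uniform(0, θ) is conjugate: posterior is Pareto(max(x_m, max xᵢ), k + n).
Sample maximum = 33.44; prior scale x_m = 36.3 → posterior scale = max = 36.30.
Posterior shape = 5.1 + 3 = 8.1.
E[θ|data] = k·x_m/(k−1) = 8.1·36.30/7.1 = 41.4127.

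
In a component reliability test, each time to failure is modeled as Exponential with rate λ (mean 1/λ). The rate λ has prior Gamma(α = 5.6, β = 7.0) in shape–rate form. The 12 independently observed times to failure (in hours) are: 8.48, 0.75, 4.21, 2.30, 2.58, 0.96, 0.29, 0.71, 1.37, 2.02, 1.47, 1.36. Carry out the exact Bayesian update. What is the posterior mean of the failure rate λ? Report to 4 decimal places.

0.5254

With a Gamma(shape α, rate β) prior on the exponential rate λ, the posterior after n observations with total T = Σxᵢ is Gamma(α+n, β+T).
Sum of observations T = 26.50 hours; n = 12.
Posterior: Gamma(5.6+12, 7.0+26.50) = Gamma(17.6, 33.50).
Posterior mean of λ = α/β = 17.6/33.50 = 0.5254.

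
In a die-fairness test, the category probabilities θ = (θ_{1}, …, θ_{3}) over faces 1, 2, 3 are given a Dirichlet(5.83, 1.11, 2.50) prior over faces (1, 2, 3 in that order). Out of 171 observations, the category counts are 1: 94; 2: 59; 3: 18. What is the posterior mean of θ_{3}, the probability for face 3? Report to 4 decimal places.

The Dirichlet prior is conjugate to the Multinomial likelihood: each posterior αⱼ = prior αⱼ + observed count nⱼ.
Posterior concentration: (99.83, 60.11, 20.50), total = 180.44.
E[θ_{3}|data] = α_{3}/Σα = 20.50/180.44 = 0.1136.

0.1136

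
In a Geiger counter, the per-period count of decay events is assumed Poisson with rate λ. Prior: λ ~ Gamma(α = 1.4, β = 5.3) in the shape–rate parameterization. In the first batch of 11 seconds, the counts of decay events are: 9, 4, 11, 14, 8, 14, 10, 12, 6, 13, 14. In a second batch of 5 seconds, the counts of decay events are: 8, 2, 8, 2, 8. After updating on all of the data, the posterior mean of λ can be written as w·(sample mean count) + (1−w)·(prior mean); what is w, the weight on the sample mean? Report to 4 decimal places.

With a Gamma(shape α, rate β) prior, the Poisson likelihood is conjugate: the posterior is Gamma(α + ΣXᵢ, β + n).
Total number of seconds: n = 11 + 5 = 16.
Posterior mean = (α₀+S)/(β₀+n) = [n/(β₀+n)]·(S/n) + [β₀/(β₀+n)]·(α₀/β₀), so only n and β₀ enter the weight.
Weight on data w = n/(β₀+n) = 16/(5.3+16) = 16/21.3 = 0.7512.

0.7512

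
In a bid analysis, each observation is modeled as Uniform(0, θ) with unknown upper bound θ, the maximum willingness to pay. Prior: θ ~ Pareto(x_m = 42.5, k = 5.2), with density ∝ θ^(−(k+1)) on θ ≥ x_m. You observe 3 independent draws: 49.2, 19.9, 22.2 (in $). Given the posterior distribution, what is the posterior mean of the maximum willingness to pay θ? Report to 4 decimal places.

A Pareto(scale x_m, shape k) prior on the upper bound θ of Uniform(0, θ) is conjugate: posterior is Pareto(max(x_m, max xᵢ), k + n).
Sample maximum = 49.2; prior scale x_m = 42.5 → posterior scale = max = 49.2.
Posterior shape = 5.2 + 3 = 8.2.
E[θ|data] = k·x_m/(k−1) = 8.2·49.2/7.2 = 56.0333.

56.0333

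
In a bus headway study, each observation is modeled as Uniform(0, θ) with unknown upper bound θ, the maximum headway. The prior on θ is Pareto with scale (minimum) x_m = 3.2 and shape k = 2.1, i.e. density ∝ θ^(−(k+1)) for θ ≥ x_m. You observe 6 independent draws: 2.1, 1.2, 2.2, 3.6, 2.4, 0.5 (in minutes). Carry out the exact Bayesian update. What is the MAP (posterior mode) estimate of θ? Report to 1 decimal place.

3.6

A Pareto(scale x_m, shape k) prior on the upper bound θ of Uniform(0, θ) is conjugate: posterior is Pareto(max(x_m, max xᵢ), k + n).
Sample maximum = 3.6; prior scale x_m = 3.2 → posterior scale = max = 3.6.
Posterior shape = 2.1 + 6 = 8.1.
The Pareto density is decreasing on [x_m, ∞), so the mode is x_m = 3.6.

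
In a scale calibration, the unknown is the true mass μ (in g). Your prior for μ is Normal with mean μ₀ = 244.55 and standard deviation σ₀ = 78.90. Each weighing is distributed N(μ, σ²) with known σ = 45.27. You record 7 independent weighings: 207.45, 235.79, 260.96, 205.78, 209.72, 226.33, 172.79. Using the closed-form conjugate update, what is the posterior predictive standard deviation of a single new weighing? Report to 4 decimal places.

48.2596

For Normal data with known variance σ², a Normal(μ₀, σ₀²) prior on μ is conjugate. Posterior precision = 1/σ₀² + n/σ²; posterior mean is the precision-weighted average of μ₀ and x̄.
σ₀² = 78.90² = 6225.21, σ² = 45.27² = 2049.3729; σ² + n·σ₀² = 2049.3729 + 7·6225.21 = 45625.8429.
Posterior precision = 1/σ₀² + n/σ² = 1/6225.21 + 7/2049.3729 = (σ² + n·σ₀²)/(σ₀²σ²) = 45625.8429/(6225.21·2049.3729); posterior variance σₙ² = σ₀²σ²/(σ² + n·σ₀²) = 6225.21·2049.3729/45625.8429 = 279.617337.
Predictive variance for one new observation = σₙ² + σ² = 6225.21·2049.3729/45625.8429 + 2049.3729 = σ²·(σ₀² + 45625.8429)/45625.8429 = 2049.3729·51851.0529/45625.8429 = 2328.990237; SD = √(2049.3729·51851.0529/45625.8429) = 48.2596.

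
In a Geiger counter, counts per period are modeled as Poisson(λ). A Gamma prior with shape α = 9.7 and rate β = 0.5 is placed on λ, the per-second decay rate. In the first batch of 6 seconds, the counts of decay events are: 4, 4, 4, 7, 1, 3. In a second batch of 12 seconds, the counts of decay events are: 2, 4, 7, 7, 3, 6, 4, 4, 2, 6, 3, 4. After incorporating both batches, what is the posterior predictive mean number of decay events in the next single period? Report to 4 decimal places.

With a Gamma(shape α, rate β) prior, the Poisson likelihood is conjugate: the posterior is Gamma(α + ΣXᵢ, β + n).
Batch 1: sum of counts S = 23 over n = 6 seconds.
After batch 1: Gamma(α+S, β+n) = Gamma(9.7+23, 0.5+6) = Gamma(32.7, 6.5).
Batch 2: sum of counts S = 52 over n = 12 seconds.
After batch 2: Gamma(α+S, β+n) = Gamma(32.7+52, 6.5+12) = Gamma(84.7, 18.5).
The predictive distribution for one future period is NegBinom with mean α/β = 4.5784.

4.5784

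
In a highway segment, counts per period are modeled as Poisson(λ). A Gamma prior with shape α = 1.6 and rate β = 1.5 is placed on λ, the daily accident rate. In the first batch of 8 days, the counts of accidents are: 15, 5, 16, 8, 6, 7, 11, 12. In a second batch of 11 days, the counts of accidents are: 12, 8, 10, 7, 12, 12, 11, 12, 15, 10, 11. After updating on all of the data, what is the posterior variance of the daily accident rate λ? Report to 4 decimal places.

0.4797

With a Gamma(shape α, rate β) prior, the Poisson likelihood is conjugate: the posterior is Gamma(α + ΣXᵢ, β + n).
Batch 1: sum of counts S = 80 over n = 8 days.
After batch 1: Gamma(α+S, β+n) = Gamma(1.6+80, 1.5+8) = Gamma(81.6, 9.5).
Batch 2: sum of counts S = 120 over n = 11 days.
After batch 2: Gamma(α+S, β+n) = Gamma(81.6+120, 9.5+11) = Gamma(201.6, 20.5).
Var = α/β² = 201.6/20.5² = 0.4797.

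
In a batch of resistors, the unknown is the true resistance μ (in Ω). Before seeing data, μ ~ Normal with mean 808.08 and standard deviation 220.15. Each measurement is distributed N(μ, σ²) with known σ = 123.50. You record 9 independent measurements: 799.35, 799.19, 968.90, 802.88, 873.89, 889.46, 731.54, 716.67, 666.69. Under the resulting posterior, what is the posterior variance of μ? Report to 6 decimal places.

For Normal data with known variance σ², a Normal(μ₀, σ₀²) prior on μ is conjugate. Posterior precision = 1/σ₀² + n/σ²; posterior mean is the precision-weighted average of μ₀ and x̄.
σ₀² = 220.15² = 48466.0225, σ² = 123.50² = 15252.25; σ² + n·σ₀² = 15252.25 + 9·48466.0225 = 451446.4525.
Posterior precision = 1/σ₀² + n/σ² = 1/48466.0225 + 9/15252.25 = (σ² + n·σ₀²)/(σ₀²σ²) = 451446.4525/(48466.0225·15252.25); posterior variance σₙ² = σ₀²σ²/(σ² + n·σ₀²) = 48466.0225·15252.25/451446.4525 = 1637.438699.

1637.438699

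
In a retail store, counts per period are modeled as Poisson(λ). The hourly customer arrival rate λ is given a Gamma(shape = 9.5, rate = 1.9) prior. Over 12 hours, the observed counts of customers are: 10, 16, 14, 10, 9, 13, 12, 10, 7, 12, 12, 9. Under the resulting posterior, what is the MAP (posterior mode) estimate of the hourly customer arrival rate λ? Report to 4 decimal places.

With a Gamma(shape α, rate β) prior, the Poisson likelihood is conjugate: the posterior is Gamma(α + ΣXᵢ, β + n).
Sum of counts S = 134 over n = 12 hours.
Posterior: Gamma(α+S, β+n) = Gamma(9.5+134, 1.9+12) = Gamma(143.5, 13.9).
Mode of Gamma(α,β) for α≥1 is (α−1)/β = 142.5/13.9 = 10.2518.

10.2518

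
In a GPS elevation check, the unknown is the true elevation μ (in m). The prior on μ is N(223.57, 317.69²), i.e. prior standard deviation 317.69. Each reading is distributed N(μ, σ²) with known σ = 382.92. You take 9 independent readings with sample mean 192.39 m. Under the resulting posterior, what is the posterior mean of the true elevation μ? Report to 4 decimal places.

For Normal data with known variance σ², a Normal(μ₀, σ₀²) prior on μ is conjugate. Posterior precision = 1/σ₀² + n/σ²; posterior mean is the precision-weighted average of μ₀ and x̄.
n·x̄ = 9·192.39 = 1731.51.
σ₀² = 317.69² = 100926.9361, σ² = 382.92² = 146627.7264; σ² + n·σ₀² = 146627.7264 + 9·100926.9361 = 1054970.1513.
Posterior mean = (μ₀/σ₀² + n·x̄/σ²)/(1/σ₀² + n/σ²) = (σ²·μ₀ + σ₀²·n·x̄)/(σ² + n·σ₀²) = (146627.7264·223.57 + 100926.9361·1731.51)/1054970.1513 = 207537559.917759/1054970.1513 = 196.7236.

196.7236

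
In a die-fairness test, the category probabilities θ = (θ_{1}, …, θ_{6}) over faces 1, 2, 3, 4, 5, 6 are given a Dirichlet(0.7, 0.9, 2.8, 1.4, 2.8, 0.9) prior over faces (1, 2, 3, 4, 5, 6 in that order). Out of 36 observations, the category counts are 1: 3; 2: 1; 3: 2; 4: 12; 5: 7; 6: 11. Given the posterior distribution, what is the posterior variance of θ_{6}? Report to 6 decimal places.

0.004153

The Dirichlet prior is conjugate to the Multinomial likelihood: each posterior αⱼ = prior αⱼ + observed count nⱼ.
Posterior concentration: (3.7, 1.9, 4.8, 13.4, 9.8, 11.9), total = 45.5.
Var[θ_j] = α_j(Σα−α_j)/((Σα)²(Σα+1)) = 11.9·33.6/(45.5²·46.5) = 0.004153.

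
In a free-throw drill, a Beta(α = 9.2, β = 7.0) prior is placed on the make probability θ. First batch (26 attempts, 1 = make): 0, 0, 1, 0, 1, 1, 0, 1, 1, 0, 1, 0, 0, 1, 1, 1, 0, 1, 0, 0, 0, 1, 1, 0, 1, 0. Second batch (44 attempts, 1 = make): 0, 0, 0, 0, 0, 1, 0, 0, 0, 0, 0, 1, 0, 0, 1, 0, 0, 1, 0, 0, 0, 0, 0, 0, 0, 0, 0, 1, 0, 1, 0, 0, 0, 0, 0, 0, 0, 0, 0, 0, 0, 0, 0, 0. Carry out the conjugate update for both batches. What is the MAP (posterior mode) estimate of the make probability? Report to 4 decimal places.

0.3230

The Beta prior is conjugate to a Binomial/Bernoulli likelihood; the update adds successes to α and failures to β.
After batch 1: Beta(9.2+13, 7.0+13) = Beta(22.2, 20.0).
After batch 2: Beta(22.2+6, 20.0+38) = Beta(28.2, 58.0).
Mode of Beta(a,b) for a,b>1 is (a−1)/(a+b−2) = 27.2/84.2 = 0.3230.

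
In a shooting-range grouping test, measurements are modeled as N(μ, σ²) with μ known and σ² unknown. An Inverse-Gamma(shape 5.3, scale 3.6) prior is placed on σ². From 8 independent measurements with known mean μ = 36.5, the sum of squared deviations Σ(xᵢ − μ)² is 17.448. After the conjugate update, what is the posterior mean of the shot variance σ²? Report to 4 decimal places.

With known mean μ and an Inverse-Gamma(α, β) prior on σ², the Normal likelihood is conjugate: posterior is Inv-Gamma(α + n/2, β + Σ(xᵢ−μ)²/2).
Posterior: Inv-Gamma(5.3 + 8/2, 3.6 + 17.448/2) = Inv-Gamma(9.30, 12.3240).
E[σ²|data] = β/(α−1) = 12.3240/8.30 = 1.4848.

1.4848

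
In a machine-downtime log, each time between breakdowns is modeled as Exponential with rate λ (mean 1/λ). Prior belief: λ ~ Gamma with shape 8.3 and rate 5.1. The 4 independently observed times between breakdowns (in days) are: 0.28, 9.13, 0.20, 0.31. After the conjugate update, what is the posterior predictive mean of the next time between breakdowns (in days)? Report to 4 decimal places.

With a Gamma(shape α, rate β) prior on the exponential rate λ, the posterior after n observations with total T = Σxᵢ is Gamma(α+n, β+T).
Sum of observations T = 9.92 days; n = 4.
Posterior: Gamma(8.3+4, 5.1+9.92) = Gamma(12.3, 15.02).
The predictive distribution for the next observation is Lomax; its mean is β/(α−1) = 15.02/11.3 = 1.3292.

1.3292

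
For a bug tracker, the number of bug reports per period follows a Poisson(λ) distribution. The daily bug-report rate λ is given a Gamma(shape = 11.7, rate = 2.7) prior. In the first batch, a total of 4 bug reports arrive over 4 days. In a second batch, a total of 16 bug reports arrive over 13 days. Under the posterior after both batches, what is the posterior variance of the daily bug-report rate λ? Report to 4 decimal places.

With a Gamma(shape α, rate β) prior, the Poisson likelihood is conjugate: the posterior is Gamma(α + ΣXᵢ, β + n).
After batch 1: Gamma(α+S, β+n) = Gamma(11.7+4, 2.7+4) = Gamma(15.7, 6.7).
After batch 2: Gamma(α+S, β+n) = Gamma(15.7+16, 6.7+13) = Gamma(31.7, 19.7).
Var = α/β² = 31.7/19.7² = 0.0817.

0.0817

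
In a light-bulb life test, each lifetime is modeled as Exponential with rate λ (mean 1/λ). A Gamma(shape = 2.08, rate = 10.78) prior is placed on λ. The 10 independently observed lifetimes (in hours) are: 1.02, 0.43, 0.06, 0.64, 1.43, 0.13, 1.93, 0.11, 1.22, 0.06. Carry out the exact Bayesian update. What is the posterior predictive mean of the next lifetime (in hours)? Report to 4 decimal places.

1.6074

With a Gamma(shape α, rate β) prior on the exponential rate λ, the posterior after n observations with total T = Σxᵢ is Gamma(α+n, β+T).
Sum of observations T = 7.03 hours; n = 10.
Posterior: Gamma(2.08+10, 10.78+7.03) = Gamma(12.08, 17.81).
The predictive distribution for the next observation is Lomax; its mean is β/(α−1) = 17.81/11.08 = 1.6074.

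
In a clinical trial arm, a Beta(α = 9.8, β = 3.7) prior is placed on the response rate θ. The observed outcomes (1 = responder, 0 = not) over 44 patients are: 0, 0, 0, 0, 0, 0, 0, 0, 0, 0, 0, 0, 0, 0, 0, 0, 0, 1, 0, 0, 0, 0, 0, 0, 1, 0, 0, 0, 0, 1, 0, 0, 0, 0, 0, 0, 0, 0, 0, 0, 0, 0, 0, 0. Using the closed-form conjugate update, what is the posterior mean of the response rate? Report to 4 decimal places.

The Beta prior is conjugate to a Binomial/Bernoulli likelihood; the update adds successes to α and failures to β.
Posterior: Beta(α+k, β+n−k) = Beta(9.8+3, 3.7+41) = Beta(12.8, 44.7).
Posterior mean = α/(α+β) = 12.8/57.5 = 0.2226.

0.2226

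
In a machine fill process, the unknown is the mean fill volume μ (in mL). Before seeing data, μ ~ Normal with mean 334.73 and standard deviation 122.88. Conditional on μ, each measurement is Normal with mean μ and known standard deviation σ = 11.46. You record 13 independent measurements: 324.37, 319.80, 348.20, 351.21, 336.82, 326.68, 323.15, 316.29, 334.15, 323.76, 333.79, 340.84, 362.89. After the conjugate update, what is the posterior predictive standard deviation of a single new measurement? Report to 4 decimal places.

For Normal data with known variance σ², a Normal(μ₀, σ₀²) prior on μ is conjugate. Posterior precision = 1/σ₀² + n/σ²; posterior mean is the precision-weighted average of μ₀ and x̄.
σ₀² = 122.88² = 15099.4944, σ² = 11.46² = 131.3316; σ² + n·σ₀² = 131.3316 + 13·15099.4944 = 196424.7588.
Posterior precision = 1/σ₀² + n/σ² = 1/15099.4944 + 13/131.3316 = (σ² + n·σ₀²)/(σ₀²σ²) = 196424.7588/(15099.4944·131.3316); posterior variance σₙ² = σ₀²σ²/(σ² + n·σ₀²) = 15099.4944·131.3316/196424.7588 = 10.095676.
Predictive variance for one new observation = σₙ² + σ² = 15099.4944·131.3316/196424.7588 + 131.3316 = σ²·(σ₀² + 196424.7588)/196424.7588 = 131.3316·211524.2532/196424.7588 = 141.427276; SD = √(131.3316·211524.2532/196424.7588) = 11.8923.

11.8923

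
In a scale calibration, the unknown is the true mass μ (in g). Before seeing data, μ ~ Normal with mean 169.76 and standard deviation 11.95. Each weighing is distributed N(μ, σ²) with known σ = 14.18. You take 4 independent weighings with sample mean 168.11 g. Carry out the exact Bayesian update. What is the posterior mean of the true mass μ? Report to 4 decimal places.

For Normal data with known variance σ², a Normal(μ₀, σ₀²) prior on μ is conjugate. Posterior precision = 1/σ₀² + n/σ²; posterior mean is the precision-weighted average of μ₀ and x̄.
n·x̄ = 4·168.11 = 672.44.
σ₀² = 11.95² = 142.8025, σ² = 14.18² = 201.0724; σ² + n·σ₀² = 201.0724 + 4·142.8025 = 772.2824.
Posterior mean = (μ₀/σ₀² + n·x̄/σ²)/(1/σ₀² + n/σ²) = (σ²·μ₀ + σ₀²·n·x̄)/(σ² + n·σ₀²) = (201.0724·169.76 + 142.8025·672.44)/772.2824 = 130160.163724/772.2824 = 168.5396.

168.5396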